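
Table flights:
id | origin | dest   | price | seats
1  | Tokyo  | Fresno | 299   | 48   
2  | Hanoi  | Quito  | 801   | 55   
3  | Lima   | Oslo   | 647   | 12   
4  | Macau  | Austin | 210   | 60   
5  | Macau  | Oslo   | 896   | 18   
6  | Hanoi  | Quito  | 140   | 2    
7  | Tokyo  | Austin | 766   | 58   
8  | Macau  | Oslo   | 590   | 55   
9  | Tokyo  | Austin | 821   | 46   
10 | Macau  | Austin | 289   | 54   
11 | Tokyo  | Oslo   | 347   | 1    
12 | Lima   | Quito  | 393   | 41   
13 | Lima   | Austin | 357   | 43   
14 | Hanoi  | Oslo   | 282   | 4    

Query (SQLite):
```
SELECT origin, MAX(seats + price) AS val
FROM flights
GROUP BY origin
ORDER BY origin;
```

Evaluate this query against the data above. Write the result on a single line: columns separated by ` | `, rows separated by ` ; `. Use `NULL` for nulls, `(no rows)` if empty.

Hanoi | 856 ; Lima | 659 ; Macau | 914 ; Tokyo | 867

For each row compute seats + price.
Group by origin; take MAX of the expression per group.
  Hanoi: ids {2, 6, 14} → MAX(seats + price)=856
  Lima: ids {3, 12, 13} → MAX(seats + price)=659
  Macau: ids {4, 5, 8, 10} → MAX(seats + price)=914
  Tokyo: ids {1, 7, 9, 11} → MAX(seats + price)=867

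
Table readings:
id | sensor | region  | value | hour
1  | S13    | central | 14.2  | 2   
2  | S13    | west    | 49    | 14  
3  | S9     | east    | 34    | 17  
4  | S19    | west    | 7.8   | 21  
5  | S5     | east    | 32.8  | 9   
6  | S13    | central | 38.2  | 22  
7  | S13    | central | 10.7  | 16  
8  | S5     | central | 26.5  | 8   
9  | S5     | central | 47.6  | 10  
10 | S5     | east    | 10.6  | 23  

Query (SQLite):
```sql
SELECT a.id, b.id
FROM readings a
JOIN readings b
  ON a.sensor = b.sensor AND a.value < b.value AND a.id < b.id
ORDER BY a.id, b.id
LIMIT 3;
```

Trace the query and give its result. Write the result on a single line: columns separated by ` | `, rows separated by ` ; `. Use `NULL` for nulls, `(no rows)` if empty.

1 | 2 ; 1 | 6 ; 5 | 9

Pairs (a,b) with same sensor, a.value < b.value, a.id < b.id.
sensor groups: S13:{1,2,6,7} S19:{4} S5:{5,8,9,10} S9:{3}
Ordered by (a.id, b.id); first 3.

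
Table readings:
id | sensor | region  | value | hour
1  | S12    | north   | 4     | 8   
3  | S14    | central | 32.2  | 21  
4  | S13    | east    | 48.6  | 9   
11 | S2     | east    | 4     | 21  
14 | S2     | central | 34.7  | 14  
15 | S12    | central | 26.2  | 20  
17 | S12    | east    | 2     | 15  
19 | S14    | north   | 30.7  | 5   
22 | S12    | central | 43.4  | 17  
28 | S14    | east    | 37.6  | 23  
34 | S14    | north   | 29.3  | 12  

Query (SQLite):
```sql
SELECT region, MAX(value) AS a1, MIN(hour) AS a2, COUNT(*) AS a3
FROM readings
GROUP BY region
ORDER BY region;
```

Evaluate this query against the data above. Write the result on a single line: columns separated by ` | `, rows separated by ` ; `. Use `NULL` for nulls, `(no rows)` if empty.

Group readings by region.
Per group compute: MAX(value), MIN(hour), COUNT(*).
  central: ids {3, 14, 15, 22} → MAX(value)=43.4, MIN(hour)=14, COUNT(*)=4
  east: ids {4, 11, 17, 28} → MAX(value)=48.6, MIN(hour)=9, COUNT(*)=4
  north: ids {1, 19, 34} → MAX(value)=30.7, MIN(hour)=5, COUNT(*)=3

central | 43.4 | 14 | 4 ; east | 48.6 | 9 | 4 ; north | 30.7 | 5 | 3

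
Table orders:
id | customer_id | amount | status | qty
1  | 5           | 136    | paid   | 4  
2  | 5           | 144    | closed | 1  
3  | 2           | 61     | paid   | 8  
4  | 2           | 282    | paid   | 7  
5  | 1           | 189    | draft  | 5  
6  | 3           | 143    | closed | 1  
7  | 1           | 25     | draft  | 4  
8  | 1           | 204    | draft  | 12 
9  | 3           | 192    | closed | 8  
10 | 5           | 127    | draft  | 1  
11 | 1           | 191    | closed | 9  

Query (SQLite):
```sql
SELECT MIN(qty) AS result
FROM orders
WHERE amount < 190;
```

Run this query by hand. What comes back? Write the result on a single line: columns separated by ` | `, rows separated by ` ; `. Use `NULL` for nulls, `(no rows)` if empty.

1

Rows where amount < 190 → qty values: [4, 1, 8, 5, 1, 4, 1].
MIN of non-NULL values = 1.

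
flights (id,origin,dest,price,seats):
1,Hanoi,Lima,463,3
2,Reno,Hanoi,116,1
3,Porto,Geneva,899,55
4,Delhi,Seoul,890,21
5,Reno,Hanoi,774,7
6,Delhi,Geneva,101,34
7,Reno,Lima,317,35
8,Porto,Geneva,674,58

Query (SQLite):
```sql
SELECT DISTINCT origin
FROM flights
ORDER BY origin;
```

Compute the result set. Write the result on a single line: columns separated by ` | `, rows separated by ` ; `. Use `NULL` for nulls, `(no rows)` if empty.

Collect distinct origin values from flights.

Delhi ; Hanoi ; Porto ; Reno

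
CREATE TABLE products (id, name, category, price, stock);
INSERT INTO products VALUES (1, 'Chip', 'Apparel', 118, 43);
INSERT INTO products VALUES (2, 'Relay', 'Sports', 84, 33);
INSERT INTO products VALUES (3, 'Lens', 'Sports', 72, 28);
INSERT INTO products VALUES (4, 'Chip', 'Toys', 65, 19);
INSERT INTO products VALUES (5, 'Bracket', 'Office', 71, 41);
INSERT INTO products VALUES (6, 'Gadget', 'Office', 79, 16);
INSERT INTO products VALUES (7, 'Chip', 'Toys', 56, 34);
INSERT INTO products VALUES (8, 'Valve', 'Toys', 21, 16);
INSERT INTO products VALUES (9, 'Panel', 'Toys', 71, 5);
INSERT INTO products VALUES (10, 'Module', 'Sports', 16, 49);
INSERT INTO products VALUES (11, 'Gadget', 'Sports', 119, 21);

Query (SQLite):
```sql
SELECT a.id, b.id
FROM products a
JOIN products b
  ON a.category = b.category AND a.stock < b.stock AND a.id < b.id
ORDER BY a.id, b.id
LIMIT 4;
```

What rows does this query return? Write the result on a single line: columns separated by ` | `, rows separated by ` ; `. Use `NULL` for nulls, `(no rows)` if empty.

2 | 10 ; 3 | 10 ; 4 | 7

Pairs (a,b) with same category, a.stock < b.stock, a.id < b.id.
category groups: Apparel:{1} Office:{5,6} Sports:{2,3,10,11} Toys:{4,7,8,9}
Ordered by (a.id, b.id); first 4.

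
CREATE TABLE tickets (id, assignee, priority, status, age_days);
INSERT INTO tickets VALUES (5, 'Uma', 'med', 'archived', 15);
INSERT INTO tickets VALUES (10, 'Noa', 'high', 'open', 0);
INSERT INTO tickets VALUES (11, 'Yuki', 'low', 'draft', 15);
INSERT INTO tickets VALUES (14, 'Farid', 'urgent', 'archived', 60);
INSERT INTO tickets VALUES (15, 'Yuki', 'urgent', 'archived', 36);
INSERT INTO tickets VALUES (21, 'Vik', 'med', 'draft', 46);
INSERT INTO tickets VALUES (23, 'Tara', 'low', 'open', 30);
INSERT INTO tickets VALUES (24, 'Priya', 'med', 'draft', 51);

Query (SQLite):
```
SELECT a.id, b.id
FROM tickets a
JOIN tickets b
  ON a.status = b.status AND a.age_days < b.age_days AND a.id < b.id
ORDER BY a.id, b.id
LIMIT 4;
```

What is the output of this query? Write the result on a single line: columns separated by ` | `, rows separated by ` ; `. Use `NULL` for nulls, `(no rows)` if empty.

5 | 14 ; 5 | 15 ; 10 | 23 ; 11 | 21

Pairs (a,b) with same status, a.age_days < b.age_days, a.id < b.id.
status groups: archived:{5,14,15} draft:{11,21,24} open:{10,23}
Ordered by (a.id, b.id); first 4.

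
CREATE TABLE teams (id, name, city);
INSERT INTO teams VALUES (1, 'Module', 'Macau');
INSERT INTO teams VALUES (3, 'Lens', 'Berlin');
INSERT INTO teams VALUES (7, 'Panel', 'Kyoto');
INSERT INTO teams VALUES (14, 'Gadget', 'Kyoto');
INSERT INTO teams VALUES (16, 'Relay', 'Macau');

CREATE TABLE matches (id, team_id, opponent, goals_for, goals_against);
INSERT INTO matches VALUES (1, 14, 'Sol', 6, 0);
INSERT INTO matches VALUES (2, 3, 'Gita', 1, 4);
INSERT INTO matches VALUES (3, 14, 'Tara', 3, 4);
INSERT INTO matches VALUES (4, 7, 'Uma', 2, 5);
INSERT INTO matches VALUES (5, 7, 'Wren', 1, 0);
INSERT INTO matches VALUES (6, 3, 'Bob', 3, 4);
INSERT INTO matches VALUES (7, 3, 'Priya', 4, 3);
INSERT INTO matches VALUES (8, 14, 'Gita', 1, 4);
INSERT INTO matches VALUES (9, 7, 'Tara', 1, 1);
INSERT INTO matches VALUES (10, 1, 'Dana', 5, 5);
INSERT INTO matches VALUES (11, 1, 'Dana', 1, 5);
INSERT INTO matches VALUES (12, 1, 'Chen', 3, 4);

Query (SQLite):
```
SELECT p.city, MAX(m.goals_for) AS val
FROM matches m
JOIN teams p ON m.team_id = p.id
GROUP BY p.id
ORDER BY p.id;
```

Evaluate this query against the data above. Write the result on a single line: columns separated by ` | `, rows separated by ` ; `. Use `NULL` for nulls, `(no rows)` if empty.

Macau | 5 ; Berlin | 4 ; Kyoto | 2 ; Kyoto | 6

Join each matches row to its teams via team_id.
Group joined rows by teams.id; compute MAX(m.goals_for) per group.
  1: ids {10, 11, 12} → MAX(m.goals_for)=5
  3: ids {2, 6, 7} → MAX(m.goals_for)=4
  7: ids {4, 5, 9} → MAX(m.goals_for)=2
  14: ids {1, 3, 8} → MAX(m.goals_for)=6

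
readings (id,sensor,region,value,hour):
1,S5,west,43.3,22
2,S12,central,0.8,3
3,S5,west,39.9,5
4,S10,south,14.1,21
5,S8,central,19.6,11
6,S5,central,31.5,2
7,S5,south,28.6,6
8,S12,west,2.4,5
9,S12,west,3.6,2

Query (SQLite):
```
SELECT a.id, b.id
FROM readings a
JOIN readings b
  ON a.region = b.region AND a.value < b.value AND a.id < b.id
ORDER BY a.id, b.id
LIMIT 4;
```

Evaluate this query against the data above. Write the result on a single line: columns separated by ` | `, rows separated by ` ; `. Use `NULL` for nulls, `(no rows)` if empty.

Pairs (a,b) with same region, a.value < b.value, a.id < b.id.
region groups: central:{2,5,6} south:{4,7} west:{1,3,8,9}
Ordered by (a.id, b.id); first 4.

2 | 5 ; 2 | 6 ; 4 | 7 ; 5 | 6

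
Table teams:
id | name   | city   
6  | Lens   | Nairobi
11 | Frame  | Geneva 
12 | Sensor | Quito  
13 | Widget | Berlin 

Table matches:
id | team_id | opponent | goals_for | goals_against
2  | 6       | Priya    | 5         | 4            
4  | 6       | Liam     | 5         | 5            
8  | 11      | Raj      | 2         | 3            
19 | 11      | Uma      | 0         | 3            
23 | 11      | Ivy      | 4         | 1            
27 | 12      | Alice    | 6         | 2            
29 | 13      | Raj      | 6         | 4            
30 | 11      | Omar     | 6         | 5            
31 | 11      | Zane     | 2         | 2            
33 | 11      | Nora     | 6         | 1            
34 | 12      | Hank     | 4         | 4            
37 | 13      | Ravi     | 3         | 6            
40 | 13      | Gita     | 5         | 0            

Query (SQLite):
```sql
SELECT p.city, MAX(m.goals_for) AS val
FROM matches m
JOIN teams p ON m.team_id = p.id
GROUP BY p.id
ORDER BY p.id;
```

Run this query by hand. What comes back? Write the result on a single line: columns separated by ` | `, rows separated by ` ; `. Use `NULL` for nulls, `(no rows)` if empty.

Join each matches row to its teams via team_id.
Group joined rows by teams.id; compute MAX(m.goals_for) per group.
  6: ids {2, 4} → MAX(m.goals_for)=5
  11: ids {8, 19, 23, 30, 31, 33} → MAX(m.goals_for)=6
  12: ids {27, 34} → MAX(m.goals_for)=6
  13: ids {29, 37, 40} → MAX(m.goals_for)=6

Nairobi | 5 ; Geneva | 6 ; Quito | 6 ; Berlin | 6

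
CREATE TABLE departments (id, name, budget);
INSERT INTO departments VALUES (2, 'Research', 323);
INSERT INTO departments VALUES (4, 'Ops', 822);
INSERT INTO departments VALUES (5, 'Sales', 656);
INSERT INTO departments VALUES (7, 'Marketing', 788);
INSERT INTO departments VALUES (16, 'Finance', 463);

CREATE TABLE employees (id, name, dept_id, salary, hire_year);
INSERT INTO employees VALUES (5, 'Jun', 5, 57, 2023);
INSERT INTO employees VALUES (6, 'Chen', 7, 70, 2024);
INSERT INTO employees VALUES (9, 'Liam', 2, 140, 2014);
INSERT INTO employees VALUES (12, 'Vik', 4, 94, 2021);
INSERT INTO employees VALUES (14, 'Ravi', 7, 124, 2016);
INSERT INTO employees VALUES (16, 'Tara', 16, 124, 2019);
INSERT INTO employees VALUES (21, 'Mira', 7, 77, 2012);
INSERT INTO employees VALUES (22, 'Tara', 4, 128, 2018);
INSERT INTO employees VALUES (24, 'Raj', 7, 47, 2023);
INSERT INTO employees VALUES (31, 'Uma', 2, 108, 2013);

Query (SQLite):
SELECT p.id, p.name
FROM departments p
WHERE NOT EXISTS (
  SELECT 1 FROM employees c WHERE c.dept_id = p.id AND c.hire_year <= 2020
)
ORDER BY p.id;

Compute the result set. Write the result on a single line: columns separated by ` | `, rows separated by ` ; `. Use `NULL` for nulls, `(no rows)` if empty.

5 | Sales

For each departments row, check whether any employees with matching dept_id has hire_year <= 2020.
Keep rows where that is false.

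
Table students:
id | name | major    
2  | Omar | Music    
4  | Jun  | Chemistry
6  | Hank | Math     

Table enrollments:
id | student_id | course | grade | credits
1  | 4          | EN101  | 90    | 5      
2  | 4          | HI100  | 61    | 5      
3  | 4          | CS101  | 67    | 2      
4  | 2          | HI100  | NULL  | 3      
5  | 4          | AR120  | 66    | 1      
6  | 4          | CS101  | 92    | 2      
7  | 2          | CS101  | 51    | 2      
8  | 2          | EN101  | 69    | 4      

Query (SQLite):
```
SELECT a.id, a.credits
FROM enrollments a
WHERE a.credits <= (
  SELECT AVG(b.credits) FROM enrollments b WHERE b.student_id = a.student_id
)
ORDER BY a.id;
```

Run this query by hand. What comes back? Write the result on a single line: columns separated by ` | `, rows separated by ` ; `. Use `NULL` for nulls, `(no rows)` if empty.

For each enrollments row a, compute AVG(credits) over rows sharing a.student_id.
Keep row a if a.credits <= that per-group AVG.
  student_id=2: AVG(credits) = 3.0
  student_id=4: AVG(credits) = 3.0

3 | 2 ; 4 | 3 ; 5 | 1 ; 6 | 2 ; 7 | 2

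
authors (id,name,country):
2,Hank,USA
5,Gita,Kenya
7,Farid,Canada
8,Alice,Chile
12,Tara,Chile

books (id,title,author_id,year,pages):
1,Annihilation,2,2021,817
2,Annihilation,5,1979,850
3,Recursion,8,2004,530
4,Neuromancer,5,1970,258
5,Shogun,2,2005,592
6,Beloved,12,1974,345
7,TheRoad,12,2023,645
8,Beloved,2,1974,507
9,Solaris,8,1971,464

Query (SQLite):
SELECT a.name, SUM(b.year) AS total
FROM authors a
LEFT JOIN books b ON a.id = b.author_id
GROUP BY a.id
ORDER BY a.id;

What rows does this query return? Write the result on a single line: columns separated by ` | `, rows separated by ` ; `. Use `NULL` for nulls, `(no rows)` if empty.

LEFT JOIN keeps every authors row; unmatched ones get NULL for books columns.
Group by authors.id and compute SUM(b.year). SUM over an all-NULL group is NULL.
  2: ids {1, 5, 8} → SUM(b.year)=6000
  5: ids {2, 4} → SUM(b.year)=3949
  7: ids {—} → SUM(b.year)=NULL
  8: ids {3, 9} → SUM(b.year)=3975
  12: ids {6, 7} → SUM(b.year)=3997

Hank | 6000 ; Gita | 3949 ; Farid | NULL ; Alice | 3975 ; Tara | 3997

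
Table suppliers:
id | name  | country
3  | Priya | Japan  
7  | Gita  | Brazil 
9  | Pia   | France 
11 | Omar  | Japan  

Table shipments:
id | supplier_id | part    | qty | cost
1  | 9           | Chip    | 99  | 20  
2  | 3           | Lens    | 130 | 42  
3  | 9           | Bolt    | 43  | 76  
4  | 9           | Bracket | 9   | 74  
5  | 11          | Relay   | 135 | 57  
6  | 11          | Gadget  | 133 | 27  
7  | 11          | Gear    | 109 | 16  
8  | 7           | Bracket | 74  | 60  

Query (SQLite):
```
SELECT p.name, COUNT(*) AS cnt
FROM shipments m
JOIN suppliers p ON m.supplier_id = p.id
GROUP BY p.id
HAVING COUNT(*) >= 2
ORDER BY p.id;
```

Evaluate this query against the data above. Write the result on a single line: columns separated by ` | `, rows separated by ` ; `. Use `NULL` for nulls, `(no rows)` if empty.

Join each shipments row to its suppliers via supplier_id.
Group joined rows by suppliers.id; compute COUNT(*) per group.
HAVING: keep groups with count ≥ 2.
  3: ids {2} → COUNT(*)=1
  7: ids {8} → COUNT(*)=1
  9: ids {1, 3, 4} → COUNT(*)=3
  11: ids {5, 6, 7} → COUNT(*)=3

Pia | 3 ; Omar | 3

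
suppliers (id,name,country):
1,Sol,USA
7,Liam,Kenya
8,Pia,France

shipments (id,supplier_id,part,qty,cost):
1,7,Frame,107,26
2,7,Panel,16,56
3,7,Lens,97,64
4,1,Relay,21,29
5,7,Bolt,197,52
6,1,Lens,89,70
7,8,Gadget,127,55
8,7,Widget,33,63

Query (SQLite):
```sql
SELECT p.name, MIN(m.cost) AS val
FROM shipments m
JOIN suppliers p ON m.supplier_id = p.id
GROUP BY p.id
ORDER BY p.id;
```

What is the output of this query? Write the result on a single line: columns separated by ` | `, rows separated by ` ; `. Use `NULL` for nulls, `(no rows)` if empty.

Join each shipments row to its suppliers via supplier_id.
Group joined rows by suppliers.id; compute MIN(m.cost) per group.
  1: ids {4, 6} → MIN(m.cost)=29
  7: ids {1, 2, 3, 5, 8} → MIN(m.cost)=26
  8: ids {7} → MIN(m.cost)=55

Sol | 29 ; Liam | 26 ; Pia | 55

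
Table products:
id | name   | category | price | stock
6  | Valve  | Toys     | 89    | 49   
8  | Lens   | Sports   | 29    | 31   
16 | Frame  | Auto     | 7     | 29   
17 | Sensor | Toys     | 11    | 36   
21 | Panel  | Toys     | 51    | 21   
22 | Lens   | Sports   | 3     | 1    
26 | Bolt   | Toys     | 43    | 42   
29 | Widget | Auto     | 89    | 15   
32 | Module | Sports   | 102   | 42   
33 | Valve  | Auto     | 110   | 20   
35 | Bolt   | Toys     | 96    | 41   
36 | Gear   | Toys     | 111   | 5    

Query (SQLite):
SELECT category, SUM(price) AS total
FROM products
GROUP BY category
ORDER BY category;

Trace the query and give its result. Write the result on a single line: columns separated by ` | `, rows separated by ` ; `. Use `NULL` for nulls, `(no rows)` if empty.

Auto | 206 ; Sports | 134 ; Toys | 401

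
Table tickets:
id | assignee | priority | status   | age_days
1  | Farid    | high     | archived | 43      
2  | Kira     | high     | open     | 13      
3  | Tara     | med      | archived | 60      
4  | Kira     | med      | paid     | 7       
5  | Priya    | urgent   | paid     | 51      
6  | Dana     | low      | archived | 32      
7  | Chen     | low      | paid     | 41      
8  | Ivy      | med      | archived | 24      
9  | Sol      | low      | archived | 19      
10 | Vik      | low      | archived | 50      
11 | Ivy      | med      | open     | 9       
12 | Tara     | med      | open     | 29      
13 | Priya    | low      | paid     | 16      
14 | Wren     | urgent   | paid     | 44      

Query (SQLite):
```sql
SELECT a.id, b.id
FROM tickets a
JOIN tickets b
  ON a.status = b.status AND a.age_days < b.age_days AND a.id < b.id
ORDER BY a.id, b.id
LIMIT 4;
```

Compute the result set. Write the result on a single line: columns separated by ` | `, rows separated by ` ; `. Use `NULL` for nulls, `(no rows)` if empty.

1 | 3 ; 1 | 10 ; 2 | 12 ; 4 | 5

Pairs (a,b) with same status, a.age_days < b.age_days, a.id < b.id.
status groups: archived:{1,3,6,8,9,10} open:{2,11,12} paid:{4,5,7,13,14}
Ordered by (a.id, b.id); first 4.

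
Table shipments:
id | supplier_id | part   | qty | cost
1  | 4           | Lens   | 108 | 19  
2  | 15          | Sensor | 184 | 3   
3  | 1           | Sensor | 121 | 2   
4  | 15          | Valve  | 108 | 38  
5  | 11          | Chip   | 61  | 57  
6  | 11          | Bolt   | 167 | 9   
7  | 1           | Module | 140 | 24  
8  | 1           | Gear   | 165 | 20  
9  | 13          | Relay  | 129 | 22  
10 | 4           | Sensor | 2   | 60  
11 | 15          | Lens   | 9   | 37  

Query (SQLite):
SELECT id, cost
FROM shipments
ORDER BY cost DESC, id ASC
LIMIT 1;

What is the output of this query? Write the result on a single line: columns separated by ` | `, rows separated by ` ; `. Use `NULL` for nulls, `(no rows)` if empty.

10 | 60

Sort by cost desc, tiebreak id asc: (60, id=10), (57, id=5), (38, id=4), (37, id=11) …. Take first 1.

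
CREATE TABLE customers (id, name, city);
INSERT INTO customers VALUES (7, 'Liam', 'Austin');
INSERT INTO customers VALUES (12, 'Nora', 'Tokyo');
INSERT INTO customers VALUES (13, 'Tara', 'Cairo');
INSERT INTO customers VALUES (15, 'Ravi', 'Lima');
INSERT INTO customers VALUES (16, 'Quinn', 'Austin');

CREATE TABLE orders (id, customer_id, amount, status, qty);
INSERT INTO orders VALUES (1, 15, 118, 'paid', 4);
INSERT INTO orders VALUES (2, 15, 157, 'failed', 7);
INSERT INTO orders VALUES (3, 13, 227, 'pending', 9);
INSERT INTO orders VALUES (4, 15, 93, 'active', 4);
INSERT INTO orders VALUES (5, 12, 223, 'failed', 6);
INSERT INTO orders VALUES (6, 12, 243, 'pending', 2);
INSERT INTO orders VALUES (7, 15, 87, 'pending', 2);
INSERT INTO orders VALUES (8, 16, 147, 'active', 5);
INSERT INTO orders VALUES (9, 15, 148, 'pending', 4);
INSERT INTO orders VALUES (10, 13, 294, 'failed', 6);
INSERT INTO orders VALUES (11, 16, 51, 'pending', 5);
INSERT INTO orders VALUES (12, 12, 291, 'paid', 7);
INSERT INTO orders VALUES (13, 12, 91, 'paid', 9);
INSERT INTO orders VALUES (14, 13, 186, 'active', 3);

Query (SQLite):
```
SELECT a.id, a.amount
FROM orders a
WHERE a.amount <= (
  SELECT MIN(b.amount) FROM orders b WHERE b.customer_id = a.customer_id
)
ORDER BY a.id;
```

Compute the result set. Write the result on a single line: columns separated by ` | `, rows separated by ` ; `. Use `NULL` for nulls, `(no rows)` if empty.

For each orders row a, compute MIN(amount) over rows sharing a.customer_id.
Keep row a if a.amount <= that per-group MIN.
  customer_id=12: MIN(amount) = 91
  customer_id=13: MIN(amount) = 186
  customer_id=15: MIN(amount) = 87
  customer_id=16: MIN(amount) = 51

7 | 87 ; 11 | 51 ; 13 | 91 ; 14 | 186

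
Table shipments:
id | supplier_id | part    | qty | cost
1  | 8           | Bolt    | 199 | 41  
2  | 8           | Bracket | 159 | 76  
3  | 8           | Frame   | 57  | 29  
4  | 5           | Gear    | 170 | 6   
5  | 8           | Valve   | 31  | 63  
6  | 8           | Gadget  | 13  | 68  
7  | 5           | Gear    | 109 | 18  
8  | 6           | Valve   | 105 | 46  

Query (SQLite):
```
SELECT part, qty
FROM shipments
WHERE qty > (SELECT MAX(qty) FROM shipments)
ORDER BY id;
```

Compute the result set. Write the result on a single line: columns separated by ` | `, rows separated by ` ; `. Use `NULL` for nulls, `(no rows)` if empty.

(no rows)

Scalar subquery: MAX(qty) over all shipments rows = 199.
Keep rows where qty > that value.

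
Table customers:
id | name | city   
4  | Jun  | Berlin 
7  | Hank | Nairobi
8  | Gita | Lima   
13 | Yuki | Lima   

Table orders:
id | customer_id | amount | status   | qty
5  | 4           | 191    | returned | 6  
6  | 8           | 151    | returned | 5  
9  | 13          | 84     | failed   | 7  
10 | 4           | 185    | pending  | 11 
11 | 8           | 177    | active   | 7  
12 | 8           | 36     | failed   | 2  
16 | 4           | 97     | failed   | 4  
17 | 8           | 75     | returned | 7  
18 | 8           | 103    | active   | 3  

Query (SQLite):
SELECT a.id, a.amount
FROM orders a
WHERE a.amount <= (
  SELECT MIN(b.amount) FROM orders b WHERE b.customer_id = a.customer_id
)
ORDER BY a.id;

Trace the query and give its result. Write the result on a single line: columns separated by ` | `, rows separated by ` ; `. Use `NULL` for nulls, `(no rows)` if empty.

For each orders row a, compute MIN(amount) over rows sharing a.customer_id.
Keep row a if a.amount <= that per-group MIN.
  customer_id=4: MIN(amount) = 97
  customer_id=8: MIN(amount) = 36
  customer_id=13: MIN(amount) = 84

9 | 84 ; 12 | 36 ; 16 | 97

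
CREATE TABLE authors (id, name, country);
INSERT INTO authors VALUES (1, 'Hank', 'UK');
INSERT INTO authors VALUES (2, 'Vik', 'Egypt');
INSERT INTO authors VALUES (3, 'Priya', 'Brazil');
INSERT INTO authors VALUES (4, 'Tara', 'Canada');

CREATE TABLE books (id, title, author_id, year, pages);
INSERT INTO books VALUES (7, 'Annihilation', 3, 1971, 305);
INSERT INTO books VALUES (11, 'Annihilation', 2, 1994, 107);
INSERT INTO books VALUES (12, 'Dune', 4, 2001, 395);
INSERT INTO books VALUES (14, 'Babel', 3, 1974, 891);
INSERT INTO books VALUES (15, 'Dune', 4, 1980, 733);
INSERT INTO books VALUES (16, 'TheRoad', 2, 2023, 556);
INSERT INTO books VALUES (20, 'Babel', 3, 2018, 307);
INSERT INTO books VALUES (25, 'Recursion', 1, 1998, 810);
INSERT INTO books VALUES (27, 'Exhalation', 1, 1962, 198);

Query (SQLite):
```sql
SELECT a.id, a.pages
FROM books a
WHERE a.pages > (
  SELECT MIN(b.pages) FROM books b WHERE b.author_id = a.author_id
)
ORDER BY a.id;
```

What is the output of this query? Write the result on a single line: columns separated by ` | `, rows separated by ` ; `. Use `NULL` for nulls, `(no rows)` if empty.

For each books row a, compute MIN(pages) over rows sharing a.author_id.
Keep row a if a.pages > that per-group MIN.
  author_id=1: MIN(pages) = 198
  author_id=2: MIN(pages) = 107
  author_id=3: MIN(pages) = 305
  author_id=4: MIN(pages) = 395

14 | 891 ; 15 | 733 ; 16 | 556 ; 20 | 307 ; 25 | 810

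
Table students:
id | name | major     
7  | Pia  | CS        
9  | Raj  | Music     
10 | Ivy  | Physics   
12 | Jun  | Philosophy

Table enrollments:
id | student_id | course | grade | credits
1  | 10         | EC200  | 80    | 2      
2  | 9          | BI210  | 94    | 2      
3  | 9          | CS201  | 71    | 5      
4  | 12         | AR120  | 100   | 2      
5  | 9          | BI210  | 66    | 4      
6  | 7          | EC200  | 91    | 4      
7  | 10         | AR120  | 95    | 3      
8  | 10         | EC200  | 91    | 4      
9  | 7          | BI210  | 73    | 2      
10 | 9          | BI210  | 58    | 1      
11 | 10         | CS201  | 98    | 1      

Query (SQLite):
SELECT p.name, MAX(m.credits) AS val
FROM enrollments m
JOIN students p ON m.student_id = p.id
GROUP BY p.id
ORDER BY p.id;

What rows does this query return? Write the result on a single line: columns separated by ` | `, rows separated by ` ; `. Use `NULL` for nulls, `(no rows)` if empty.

Pia | 4 ; Raj | 5 ; Ivy | 4 ; Jun | 2

Join each enrollments row to its students via student_id.
Group joined rows by students.id; compute MAX(m.credits) per group.
  7: ids {6, 9} → MAX(m.credits)=4
  9: ids {2, 3, 5, 10} → MAX(m.credits)=5
  10: ids {1, 7, 8, 11} → MAX(m.credits)=4
  12: ids {4} → MAX(m.credits)=2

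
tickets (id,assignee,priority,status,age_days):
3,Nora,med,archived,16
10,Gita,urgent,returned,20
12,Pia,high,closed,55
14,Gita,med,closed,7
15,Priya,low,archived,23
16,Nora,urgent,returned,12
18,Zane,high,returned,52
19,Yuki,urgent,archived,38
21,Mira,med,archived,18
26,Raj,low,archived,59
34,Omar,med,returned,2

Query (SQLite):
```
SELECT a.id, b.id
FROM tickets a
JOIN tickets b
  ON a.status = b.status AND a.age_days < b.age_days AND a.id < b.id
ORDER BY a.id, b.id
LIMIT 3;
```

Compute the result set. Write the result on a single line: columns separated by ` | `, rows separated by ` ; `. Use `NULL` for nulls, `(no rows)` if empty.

3 | 15 ; 3 | 19 ; 3 | 21

Pairs (a,b) with same status, a.age_days < b.age_days, a.id < b.id.
status groups: archived:{3,15,19,21,26} closed:{12,14} returned:{10,16,18,34}
Ordered by (a.id, b.id); first 3.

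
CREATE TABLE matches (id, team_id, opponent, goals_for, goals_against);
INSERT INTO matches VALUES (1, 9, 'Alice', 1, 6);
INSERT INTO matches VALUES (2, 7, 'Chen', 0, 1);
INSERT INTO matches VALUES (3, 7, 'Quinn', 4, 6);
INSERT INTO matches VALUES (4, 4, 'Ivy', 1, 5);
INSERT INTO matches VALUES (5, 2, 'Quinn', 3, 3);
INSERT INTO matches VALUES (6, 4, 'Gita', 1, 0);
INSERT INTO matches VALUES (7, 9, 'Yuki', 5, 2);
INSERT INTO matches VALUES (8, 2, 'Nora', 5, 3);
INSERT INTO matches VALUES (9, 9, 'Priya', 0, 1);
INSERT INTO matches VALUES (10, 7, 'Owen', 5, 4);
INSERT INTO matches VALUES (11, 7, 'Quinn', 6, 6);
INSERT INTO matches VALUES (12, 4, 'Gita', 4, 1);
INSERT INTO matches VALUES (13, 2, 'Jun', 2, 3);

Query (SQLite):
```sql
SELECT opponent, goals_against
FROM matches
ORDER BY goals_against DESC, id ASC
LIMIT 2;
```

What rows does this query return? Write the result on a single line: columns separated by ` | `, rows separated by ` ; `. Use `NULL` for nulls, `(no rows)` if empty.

Alice | 6 ; Quinn | 6

Sort by goals_against desc, tiebreak id asc: (6, id=1), (6, id=3), (6, id=11), (5, id=4), (4, id=10) …. Take first 2.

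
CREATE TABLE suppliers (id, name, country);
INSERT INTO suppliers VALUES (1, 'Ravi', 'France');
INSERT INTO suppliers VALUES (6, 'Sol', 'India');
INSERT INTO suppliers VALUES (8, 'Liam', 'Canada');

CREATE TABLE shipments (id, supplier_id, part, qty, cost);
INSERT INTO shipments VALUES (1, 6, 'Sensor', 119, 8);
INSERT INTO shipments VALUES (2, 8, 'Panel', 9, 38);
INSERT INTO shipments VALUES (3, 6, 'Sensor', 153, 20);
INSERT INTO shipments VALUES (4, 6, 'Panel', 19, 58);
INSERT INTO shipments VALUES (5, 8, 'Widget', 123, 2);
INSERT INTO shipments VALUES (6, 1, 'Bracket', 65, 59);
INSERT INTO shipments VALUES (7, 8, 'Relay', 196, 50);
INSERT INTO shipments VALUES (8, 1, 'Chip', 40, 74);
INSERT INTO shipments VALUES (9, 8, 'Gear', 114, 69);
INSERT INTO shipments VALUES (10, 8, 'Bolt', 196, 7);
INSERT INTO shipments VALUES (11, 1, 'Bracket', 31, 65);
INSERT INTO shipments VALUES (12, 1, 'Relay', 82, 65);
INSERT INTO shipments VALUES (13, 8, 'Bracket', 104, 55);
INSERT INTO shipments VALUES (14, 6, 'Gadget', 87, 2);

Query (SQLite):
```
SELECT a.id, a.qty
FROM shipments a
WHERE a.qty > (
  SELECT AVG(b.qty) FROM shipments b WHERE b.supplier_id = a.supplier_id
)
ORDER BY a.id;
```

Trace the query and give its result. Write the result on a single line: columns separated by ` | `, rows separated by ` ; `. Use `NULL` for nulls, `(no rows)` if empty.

1 | 119 ; 3 | 153 ; 6 | 65 ; 7 | 196 ; 10 | 196 ; 12 | 82

For each shipments row a, compute AVG(qty) over rows sharing a.supplier_id.
Keep row a if a.qty > that per-group AVG.
  supplier_id=1: AVG(qty) = 54.5
  supplier_id=6: AVG(qty) = 94.5
  supplier_id=8: AVG(qty) = 123.666667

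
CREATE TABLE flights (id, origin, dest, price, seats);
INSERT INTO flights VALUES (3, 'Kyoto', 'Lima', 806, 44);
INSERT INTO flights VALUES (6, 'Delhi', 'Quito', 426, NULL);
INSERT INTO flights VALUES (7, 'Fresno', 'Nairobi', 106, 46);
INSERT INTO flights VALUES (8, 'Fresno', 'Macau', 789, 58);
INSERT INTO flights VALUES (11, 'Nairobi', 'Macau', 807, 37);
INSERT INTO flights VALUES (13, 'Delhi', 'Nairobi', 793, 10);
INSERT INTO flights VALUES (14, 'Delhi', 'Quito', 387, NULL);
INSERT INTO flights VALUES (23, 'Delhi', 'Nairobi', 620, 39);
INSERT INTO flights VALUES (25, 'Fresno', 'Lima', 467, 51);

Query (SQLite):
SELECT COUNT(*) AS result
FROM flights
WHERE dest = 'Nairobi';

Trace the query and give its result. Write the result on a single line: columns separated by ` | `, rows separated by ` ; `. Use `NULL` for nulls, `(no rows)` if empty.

3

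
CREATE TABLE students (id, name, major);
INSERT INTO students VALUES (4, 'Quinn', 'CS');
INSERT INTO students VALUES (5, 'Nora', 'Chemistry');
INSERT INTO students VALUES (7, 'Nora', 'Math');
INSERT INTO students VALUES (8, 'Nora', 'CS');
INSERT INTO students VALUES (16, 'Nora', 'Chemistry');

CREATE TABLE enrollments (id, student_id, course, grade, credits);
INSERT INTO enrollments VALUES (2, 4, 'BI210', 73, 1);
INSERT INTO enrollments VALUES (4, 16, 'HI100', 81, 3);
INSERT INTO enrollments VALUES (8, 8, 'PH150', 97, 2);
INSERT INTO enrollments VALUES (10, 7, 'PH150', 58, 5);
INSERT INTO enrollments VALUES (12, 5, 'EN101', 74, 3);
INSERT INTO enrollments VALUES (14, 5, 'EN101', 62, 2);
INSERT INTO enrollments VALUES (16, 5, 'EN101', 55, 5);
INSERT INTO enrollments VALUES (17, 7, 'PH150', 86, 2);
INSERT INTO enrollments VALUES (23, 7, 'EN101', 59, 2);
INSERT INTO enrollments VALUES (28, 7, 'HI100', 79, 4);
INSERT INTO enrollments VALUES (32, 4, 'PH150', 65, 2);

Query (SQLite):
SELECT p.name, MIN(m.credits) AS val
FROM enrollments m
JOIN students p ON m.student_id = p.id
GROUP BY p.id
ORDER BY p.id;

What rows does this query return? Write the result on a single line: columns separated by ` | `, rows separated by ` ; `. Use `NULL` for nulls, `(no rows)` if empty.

Quinn | 1 ; Nora | 2 ; Nora | 2 ; Nora | 2 ; Nora | 3

Join each enrollments row to its students via student_id.
Group joined rows by students.id; compute MIN(m.credits) per group.
  4: ids {2, 32} → MIN(m.credits)=1
  5: ids {12, 14, 16} → MIN(m.credits)=2
  7: ids {10, 17, 23, 28} → MIN(m.credits)=2
  8: ids {8} → MIN(m.credits)=2
  16: ids {4} → MIN(m.credits)=3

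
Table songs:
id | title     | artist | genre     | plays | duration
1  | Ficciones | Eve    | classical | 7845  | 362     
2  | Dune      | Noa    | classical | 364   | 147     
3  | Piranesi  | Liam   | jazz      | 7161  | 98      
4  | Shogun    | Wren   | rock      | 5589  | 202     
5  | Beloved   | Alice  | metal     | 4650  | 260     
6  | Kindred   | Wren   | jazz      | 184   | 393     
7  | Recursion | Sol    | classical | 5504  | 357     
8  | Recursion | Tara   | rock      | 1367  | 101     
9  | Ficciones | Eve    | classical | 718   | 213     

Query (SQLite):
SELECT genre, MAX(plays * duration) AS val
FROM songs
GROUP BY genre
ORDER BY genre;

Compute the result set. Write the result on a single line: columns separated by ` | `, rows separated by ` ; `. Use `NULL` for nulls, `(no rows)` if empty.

For each row compute plays * duration.
Group by genre; take MAX of the expression per group.
  classical: ids {1, 2, 7, 9} → MAX(plays * duration)=2839890
  jazz: ids {3, 6} → MAX(plays * duration)=701778
  metal: ids {5} → MAX(plays * duration)=1209000
  rock: ids {4, 8} → MAX(plays * duration)=1128978

classical | 2839890 ; jazz | 701778 ; metal | 1209000 ; rock | 1128978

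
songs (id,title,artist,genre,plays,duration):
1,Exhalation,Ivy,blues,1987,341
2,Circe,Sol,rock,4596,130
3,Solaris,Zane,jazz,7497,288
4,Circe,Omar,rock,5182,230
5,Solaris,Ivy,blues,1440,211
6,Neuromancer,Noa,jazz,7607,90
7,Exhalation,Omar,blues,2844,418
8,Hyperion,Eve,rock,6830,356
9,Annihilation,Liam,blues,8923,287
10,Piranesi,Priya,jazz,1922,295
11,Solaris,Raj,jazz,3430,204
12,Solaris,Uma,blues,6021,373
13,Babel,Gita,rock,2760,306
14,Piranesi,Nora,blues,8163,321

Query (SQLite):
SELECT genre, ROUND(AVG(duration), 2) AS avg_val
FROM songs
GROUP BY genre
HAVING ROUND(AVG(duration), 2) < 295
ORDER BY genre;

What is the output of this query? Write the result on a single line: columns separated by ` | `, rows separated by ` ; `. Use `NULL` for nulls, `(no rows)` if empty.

jazz | 219.25 ; rock | 255.5

Partition songs by genre; compute ROUND(AVG(duration), 2) within each group.
HAVING: keep groups where ROUND(AVG(duration), 2) < 295.
  blues: ids {1, 5, 7, 9, 12, 14} → ROUND(AVG(duration), 2)=325.17
  jazz: ids {3, 6, 10, 11} → ROUND(AVG(duration), 2)=219.25
  rock: ids {2, 4, 8, 13} → ROUND(AVG(duration), 2)=255.5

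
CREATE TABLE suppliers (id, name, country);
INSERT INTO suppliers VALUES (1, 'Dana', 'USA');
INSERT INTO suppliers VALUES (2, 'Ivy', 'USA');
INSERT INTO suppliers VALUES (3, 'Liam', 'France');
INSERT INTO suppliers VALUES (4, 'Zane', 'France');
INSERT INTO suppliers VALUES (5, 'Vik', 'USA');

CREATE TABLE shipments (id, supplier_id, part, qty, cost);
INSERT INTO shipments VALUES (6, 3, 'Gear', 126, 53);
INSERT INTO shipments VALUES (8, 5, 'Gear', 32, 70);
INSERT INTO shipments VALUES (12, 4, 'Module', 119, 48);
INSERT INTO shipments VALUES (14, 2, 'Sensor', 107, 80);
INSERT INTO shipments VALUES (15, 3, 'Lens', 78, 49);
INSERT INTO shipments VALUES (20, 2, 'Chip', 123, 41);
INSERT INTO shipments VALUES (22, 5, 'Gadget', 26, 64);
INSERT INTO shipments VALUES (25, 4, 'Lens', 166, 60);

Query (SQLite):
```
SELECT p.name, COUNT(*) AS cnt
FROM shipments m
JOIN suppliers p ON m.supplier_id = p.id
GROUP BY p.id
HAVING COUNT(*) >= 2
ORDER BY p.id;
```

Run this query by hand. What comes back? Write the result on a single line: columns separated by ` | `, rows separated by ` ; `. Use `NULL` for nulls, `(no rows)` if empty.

Join each shipments row to its suppliers via supplier_id.
Group joined rows by suppliers.id; compute COUNT(*) per group.
HAVING: keep groups with count ≥ 2.
  2: ids {14, 20} → COUNT(*)=2
  3: ids {6, 15} → COUNT(*)=2
  4: ids {12, 25} → COUNT(*)=2
  5: ids {8, 22} → COUNT(*)=2

Ivy | 2 ; Liam | 2 ; Zane | 2 ; Vik | 2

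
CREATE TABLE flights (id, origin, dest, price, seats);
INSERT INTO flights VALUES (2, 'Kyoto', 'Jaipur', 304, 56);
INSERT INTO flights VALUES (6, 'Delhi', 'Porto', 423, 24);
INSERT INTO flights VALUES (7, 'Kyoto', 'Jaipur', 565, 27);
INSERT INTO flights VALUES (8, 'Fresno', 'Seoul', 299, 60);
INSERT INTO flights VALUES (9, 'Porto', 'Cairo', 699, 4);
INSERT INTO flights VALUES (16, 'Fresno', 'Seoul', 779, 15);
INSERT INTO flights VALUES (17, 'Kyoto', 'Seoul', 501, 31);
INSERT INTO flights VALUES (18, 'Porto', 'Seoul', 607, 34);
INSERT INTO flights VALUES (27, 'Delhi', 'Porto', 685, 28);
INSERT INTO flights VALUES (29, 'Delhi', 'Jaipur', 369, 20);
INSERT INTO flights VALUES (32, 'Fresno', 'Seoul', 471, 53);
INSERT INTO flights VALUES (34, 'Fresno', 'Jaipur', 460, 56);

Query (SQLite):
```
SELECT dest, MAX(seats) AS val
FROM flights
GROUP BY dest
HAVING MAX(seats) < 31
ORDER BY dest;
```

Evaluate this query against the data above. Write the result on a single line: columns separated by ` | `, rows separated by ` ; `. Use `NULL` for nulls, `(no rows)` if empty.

Partition flights by dest; compute MAX(seats) within each group.
HAVING: keep groups where MAX(seats) < 31.
  Cairo: ids {9} → MAX(seats)=4
  Jaipur: ids {2, 7, 29, 34} → MAX(seats)=56
  Porto: ids {6, 27} → MAX(seats)=28
  Seoul: ids {8, 16, 17, 18, 32} → MAX(seats)=60

Cairo | 4 ; Porto | 28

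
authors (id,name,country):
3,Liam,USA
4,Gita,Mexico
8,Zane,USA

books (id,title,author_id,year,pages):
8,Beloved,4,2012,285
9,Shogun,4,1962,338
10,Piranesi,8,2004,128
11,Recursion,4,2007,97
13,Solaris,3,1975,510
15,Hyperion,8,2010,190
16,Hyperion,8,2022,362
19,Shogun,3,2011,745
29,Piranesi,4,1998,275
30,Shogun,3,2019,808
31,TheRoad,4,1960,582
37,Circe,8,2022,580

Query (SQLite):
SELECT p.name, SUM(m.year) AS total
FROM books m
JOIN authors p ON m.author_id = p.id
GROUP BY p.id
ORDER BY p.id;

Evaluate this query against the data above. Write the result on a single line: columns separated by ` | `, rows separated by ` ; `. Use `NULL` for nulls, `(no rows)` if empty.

Join each books row to its authors via author_id.
Group joined rows by authors.id; compute SUM(m.year) per group.
  3: ids {13, 19, 30} → SUM(m.year)=6005
  4: ids {8, 9, 11, 29, 31} → SUM(m.year)=9939
  8: ids {10, 15, 16, 37} → SUM(m.year)=8058

Liam | 6005 ; Gita | 9939 ; Zane | 8058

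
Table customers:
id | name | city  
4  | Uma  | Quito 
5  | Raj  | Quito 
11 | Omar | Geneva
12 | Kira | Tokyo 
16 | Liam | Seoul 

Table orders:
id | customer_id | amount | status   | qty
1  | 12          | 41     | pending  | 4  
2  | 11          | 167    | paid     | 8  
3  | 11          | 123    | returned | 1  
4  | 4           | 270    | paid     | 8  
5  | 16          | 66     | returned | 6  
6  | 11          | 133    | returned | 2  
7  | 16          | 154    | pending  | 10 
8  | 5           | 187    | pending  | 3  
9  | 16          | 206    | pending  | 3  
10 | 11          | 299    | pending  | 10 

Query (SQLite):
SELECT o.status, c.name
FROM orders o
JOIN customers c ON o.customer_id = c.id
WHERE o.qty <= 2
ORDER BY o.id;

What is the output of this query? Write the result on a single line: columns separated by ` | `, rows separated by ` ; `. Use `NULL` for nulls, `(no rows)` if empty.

returned | Omar ; returned | Omar

Each orders row matches the customers row where customer_id = customers.id.
Then keep rows with o.qty <= 2.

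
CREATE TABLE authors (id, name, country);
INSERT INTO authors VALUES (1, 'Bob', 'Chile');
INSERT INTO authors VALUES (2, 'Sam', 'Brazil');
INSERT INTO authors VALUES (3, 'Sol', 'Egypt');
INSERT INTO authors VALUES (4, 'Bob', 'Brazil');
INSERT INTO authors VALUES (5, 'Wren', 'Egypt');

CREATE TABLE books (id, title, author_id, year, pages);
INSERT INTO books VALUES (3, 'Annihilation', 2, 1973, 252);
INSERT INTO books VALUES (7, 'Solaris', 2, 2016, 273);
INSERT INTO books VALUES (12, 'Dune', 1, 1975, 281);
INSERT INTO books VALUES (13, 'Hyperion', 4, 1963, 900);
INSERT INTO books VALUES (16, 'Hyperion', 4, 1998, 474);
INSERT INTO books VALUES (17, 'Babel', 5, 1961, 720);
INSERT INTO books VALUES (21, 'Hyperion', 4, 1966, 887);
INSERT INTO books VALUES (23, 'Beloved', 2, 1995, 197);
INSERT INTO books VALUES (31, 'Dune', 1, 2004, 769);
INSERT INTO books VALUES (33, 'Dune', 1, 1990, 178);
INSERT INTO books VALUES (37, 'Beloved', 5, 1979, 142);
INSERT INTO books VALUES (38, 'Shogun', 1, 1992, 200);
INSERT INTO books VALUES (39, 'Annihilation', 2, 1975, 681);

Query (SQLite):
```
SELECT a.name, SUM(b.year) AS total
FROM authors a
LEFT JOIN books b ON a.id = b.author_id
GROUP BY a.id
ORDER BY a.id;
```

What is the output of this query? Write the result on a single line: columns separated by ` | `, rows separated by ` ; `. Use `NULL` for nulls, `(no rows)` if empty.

LEFT JOIN keeps every authors row; unmatched ones get NULL for books columns.
Group by authors.id and compute SUM(b.year). SUM over an all-NULL group is NULL.
  1: ids {12, 31, 33, 38} → SUM(b.year)=7961
  2: ids {3, 7, 23, 39} → SUM(b.year)=7959
  3: ids {—} → SUM(b.year)=NULL
  4: ids {13, 16, 21} → SUM(b.year)=5927
  5: ids {17, 37} → SUM(b.year)=3940

Bob | 7961 ; Sam | 7959 ; Sol | NULL ; Bob | 5927 ; Wren | 3940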